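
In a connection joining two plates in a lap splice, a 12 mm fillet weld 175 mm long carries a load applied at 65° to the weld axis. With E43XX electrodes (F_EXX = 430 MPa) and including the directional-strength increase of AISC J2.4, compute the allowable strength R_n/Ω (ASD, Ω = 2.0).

R_n/Ω ≈ 274 kN

t_e = 0.707 × 12 = 8.484 mm; A_we = 8.484 × 175 = 1485 mm².
Directional factor: 1.0 + 0.5 sin^1.5(65°) = 1.431.
F_nw = 0.6 × 430 × 1.431 = 369.3 MPa.
R_n/Ω = (369.3 × 1485) / 2.0 × 10⁻³ = 274.2 kN.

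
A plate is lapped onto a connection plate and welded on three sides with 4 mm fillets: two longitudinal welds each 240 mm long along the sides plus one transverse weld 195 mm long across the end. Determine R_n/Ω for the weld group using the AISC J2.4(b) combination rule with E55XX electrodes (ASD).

R_n/Ω ≈ 327 kN

E55XX → F_EXX = 550 MPa.
t_e = 0.707 × 4 = 2.828 mm.
R_nwl = 0.6 × 550 × 2.828 × 480 × 10⁻³ = 448 kN (longitudinal, 2 welds).
R_nwt = 0.6 × 550 × 2.828 × 195 × 10⁻³ = 182 kN (transverse, base value).
(i) R_nwl + R_nwt = 629.9 kN; (ii) 0.85 R_nwl + 1.5 R_nwt = 653.7 kN.
R_n = max = 653.7 kN [governs: (ii)]; R_n/Ω = 326.9 kN.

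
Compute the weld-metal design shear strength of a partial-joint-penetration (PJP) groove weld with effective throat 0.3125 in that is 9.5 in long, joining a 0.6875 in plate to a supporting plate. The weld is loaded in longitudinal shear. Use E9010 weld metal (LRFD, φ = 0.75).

φR_n ≈ 120 kips

E90XX → F_EXX = 90 ksi.
Effective throat (given) t_e = 0.3125 in.
A_we = 0.3125 × 9.5 = 2.969 in².
F_nw = 0.6 F_EXX = 54 ksi.
φR_n = 0.75 × 54 × 2.969 = 120.2 kips.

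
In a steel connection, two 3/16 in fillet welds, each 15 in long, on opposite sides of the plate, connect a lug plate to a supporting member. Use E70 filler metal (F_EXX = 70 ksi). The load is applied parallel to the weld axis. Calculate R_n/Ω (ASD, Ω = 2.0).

R_n/Ω ≈ 83.5 kips

Effective throat t_e = 0.707 × 0.1875 = 0.1326 in.
Total length L = 30 in; A_we = 0.1326 × 30 = 3.977 in².
F_nw = 0.6 F_EXX = 0.6 × 70 = 42 ksi.
R_n = 42 × 3.977 = 167 kips; R_n/Ω = 167/2.0 = 83.51 kips.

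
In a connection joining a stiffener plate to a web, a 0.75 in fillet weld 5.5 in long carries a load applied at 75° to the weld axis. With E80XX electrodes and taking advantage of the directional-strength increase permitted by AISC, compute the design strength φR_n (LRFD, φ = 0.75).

φR_n ≈ 155 kips

E80XX → F_EXX = 80 ksi.
t_e = 0.707 × 0.75 = 0.5302 in; A_we = 0.5302 × 5.5 = 2.916 in².
Directional factor: 1.0 + 0.5 sin^1.5(75°) = 1.475.
F_nw = 0.6 × 80 × 1.475 = 70.78 ksi.
φR_n = 0.75 × 70.78 × 2.916 = 154.8 kips.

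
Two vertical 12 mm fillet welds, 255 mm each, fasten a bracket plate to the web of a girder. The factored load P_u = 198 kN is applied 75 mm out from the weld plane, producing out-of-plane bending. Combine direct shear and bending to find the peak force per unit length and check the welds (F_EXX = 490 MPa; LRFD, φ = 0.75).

f_max ≈ 787 N/mm; adequate

L_w = 2 × 255 = 510 mm; section modulus (unit throat) S = 2 × L²/6 = 21680 mm².
Direct shear f_v = P/L_w = 198×10³/510 = 388.2 N/mm.
Moment M = P × e = 198×10³ × 75 = 14850000 N·mm; bending f_b = M/S = 685.1 N/mm.
f_max = √(f_v² + f_b²) = √(388.2² + 685.1²) = 787.5 N/mm.
φr_n = 0.75 × 0.6 × 490 × (0.707 × 12) = 1871 N/mm → adequate.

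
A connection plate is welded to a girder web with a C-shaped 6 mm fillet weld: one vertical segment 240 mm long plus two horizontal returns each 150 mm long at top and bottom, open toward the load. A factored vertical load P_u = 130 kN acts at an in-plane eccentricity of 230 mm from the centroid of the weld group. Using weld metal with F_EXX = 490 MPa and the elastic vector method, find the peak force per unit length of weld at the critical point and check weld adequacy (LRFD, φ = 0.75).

Total weld length L_w = 540 mm. Treat welds as unit-width lines.
Centroid: x̄ = 2×150×75 / 540 = 41.67 mm from the vertical weld.
Polar moment about centroid: J = I_x + I_y = [240³/12 + 2×150×120²] + [240×41.67² + 2(150³/12 + 150×33.33²)] = 6784000 mm³.
Direct shear f_v = P/L_w = 130×10³ / 540 = 240.7 N/mm (vertical).
Torsion M = P·e = 130×10³ × 230 = 29900000 N·mm.
Critical point at (x, y) = (108.3, 120) from centroid. f_tx = M·y/J = 528.9 N/mm; f_ty = M·x/J = 477.4 N/mm.
Resultant f_max = √[f_tx² + (f_v + f_ty)²] = √[528.9² + (240.7 + 477.4)²] = 891.9 N/mm.
Capacity per unit length: φr_n = 0.75 × 0.6 × 490 × (0.707 × 6) = 935.4 N/mm.
891.9 ≤ 935.4 → adequate.

f_max ≈ 892 N/mm; adequate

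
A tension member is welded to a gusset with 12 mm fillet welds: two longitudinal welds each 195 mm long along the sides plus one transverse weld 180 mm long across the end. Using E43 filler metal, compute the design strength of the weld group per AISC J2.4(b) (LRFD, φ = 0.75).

E43XX → F_EXX = 430 MPa.
t_e = 0.707 × 12 = 8.484 mm.
R_nwl = 0.6 × 430 × 8.484 × 390 × 10⁻³ = 853.7 kN (longitudinal, 2 welds).
R_nwt = 0.6 × 430 × 8.484 × 180 × 10⁻³ = 394 kN (transverse, base value).
(i) R_nwl + R_nwt = 1248 kN; (ii) 0.85 R_nwl + 1.5 R_nwt = 1317 kN.
R_n = max = 1317 kN [governs: (ii)]; φR_n = 987.5 kN.

φR_n ≈ 987 kN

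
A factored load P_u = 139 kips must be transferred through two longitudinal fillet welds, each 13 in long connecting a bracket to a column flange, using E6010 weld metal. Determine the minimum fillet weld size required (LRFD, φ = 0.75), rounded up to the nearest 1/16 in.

w = 5/16 in

E60XX → F_EXX = 60 ksi.
Total weld length L = 26 in.
Required throat t_e = P_u / (φ × 0.6 F_EXX × L) = 139 / (0.75 × 0.6 × 60 × 26) = 0.198 in.
Required leg w = t_e / 0.707 = 0.2801 in → use 5/16 in.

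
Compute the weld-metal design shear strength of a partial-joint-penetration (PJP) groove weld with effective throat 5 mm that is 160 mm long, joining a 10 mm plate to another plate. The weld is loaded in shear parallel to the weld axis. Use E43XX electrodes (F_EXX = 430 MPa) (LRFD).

φR_n ≈ 155 kN

Effective throat (given) t_e = 5 mm.
A_we = 5 × 160 = 800 mm².
F_nw = 0.6 F_EXX = 258 MPa.
φR_n = 0.75 × 258 × 800 × 10⁻³ = 154.8 kN.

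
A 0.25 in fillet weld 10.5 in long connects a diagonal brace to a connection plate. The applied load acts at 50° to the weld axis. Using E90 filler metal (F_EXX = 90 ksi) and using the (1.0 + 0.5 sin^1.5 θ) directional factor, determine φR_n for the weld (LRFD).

φR_n ≈ 100 kip

t_e = 0.707 × 0.25 = 0.1767 in; A_we = 0.1767 × 10.5 = 1.856 in².
Directional factor: 1.0 + 0.5 sin^1.5(50°) = 1.335.
F_nw = 0.6 × 90 × 1.335 = 72.1 ksi.
φR_n = 0.75 × 72.1 × 1.856 = 100.4 kip.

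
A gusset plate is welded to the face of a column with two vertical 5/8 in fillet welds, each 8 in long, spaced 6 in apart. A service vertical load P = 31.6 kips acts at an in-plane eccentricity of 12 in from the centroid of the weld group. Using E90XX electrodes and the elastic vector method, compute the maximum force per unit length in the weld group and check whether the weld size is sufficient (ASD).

E90XX → F_EXX = 90 ksi.
Total weld length L_w = 16 in. Treat welds as unit-width lines.
Polar moment about centroid: J = 2[d³/12 + d(b/2)²] = 2[8³/12 + 8×3²] = 229.3 in³.
Direct shear f_v = P/L_w = 31.6 / 16 = 1.975 kip/in (vertical).
Torsion M = P·e = 31.6 × 12 = 379.2 kip·in.
Critical point at (x, y) = (3, 4) from centroid. f_tx = M·y/J = 6.614 kip/in; f_ty = M·x/J = 4.96 kip/in.
Resultant f_max = √[f_tx² + (f_v + f_ty)²] = √[6.614² + (1.975 + 4.96)²] = 9.584 kip/in.
Capacity per unit length: r_n/Ω = (1/2.0) × 0.6 × 90 × (0.707 × 0.625) = 11.93 kip/in.
9.584 ≤ 11.93 → adequate.

f_max ≈ 9.58 kip/in; adequate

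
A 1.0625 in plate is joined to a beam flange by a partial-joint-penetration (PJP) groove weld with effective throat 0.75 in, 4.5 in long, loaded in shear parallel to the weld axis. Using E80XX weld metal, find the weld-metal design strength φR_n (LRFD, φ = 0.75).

φR_n ≈ 122 kips

E80XX → F_EXX = 80 ksi.
Effective throat (given) t_e = 0.75 in.
A_we = 0.75 × 4.5 = 3.375 in².
F_nw = 0.6 F_EXX = 48 ksi.
φR_n = 0.75 × 48 × 3.375 = 121.5 kips.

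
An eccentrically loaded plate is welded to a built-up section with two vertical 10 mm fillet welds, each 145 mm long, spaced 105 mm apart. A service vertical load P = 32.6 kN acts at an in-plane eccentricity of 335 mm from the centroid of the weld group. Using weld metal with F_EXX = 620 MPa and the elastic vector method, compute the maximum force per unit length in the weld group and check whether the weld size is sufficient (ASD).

Total weld length L_w = 290 mm. Treat welds as unit-width lines.
Polar moment about centroid: J = 2[d³/12 + d(b/2)²] = 2[145³/12 + 145×52.5²] = 1307000 mm³.
Direct shear f_v = P/L_w = 32.6×10³ / 290 = 112.4 N/mm (vertical).
Torsion M = P·e = 32.6×10³ × 335 = 10921000 N·mm.
Critical point at (x, y) = (52.5, 72.5) from centroid. f_tx = M·y/J = 605.6 N/mm; f_ty = M·x/J = 438.5 N/mm.
Resultant f_max = √[f_tx² + (f_v + f_ty)²] = √[605.6² + (112.4 + 438.5)²] = 818.7 N/mm.
Capacity per unit length: r_n/Ω = (1/2.0) × 0.6 × 620 × (0.707 × 10) = 1315 N/mm.
818.7 ≤ 1315 → adequate.

f_max ≈ 819 N/mm; adequate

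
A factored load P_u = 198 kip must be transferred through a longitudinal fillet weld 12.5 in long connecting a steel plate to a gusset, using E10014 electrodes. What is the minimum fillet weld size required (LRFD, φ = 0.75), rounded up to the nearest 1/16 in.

w = 1/2 in

E100XX → F_EXX = 100 ksi.
Total weld length L = 12.5 in.
Required throat t_e = P_u / (φ × 0.6 F_EXX × L) = 198 / (0.75 × 0.6 × 100 × 12.5) = 0.352 in.
Required leg w = t_e / 0.707 = 0.4979 in → use 1/2 in.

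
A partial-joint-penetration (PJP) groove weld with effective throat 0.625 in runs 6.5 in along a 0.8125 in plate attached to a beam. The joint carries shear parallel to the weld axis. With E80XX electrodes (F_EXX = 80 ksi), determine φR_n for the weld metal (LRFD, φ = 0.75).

φR_n ≈ 146 kip

Effective throat (given) t_e = 0.625 in.
A_we = 0.625 × 6.5 = 4.062 in².
F_nw = 0.6 F_EXX = 48 ksi.
φR_n = 0.75 × 48 × 4.062 = 146.2 kip.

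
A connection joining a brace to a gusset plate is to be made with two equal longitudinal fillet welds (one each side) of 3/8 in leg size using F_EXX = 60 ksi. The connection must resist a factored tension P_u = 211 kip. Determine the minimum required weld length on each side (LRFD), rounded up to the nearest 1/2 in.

Throat t_e = 0.707 × 0.375 = 0.2651 in.
φr_n = 0.75 × 0.6 × 60 × 0.2651 = 7.158 kip/in.
L_req = P_u / φr_n = 211 / 7.158 = 29.48 in total.
Per side: 29.48 / 2 = 14.74 in.
Round up → use L = 15 in on each side.

L = 15 in on each side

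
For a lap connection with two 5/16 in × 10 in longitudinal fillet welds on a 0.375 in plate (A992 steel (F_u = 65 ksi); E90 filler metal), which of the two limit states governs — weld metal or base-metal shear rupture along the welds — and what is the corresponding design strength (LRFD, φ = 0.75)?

φR_n ≈ 179 kips (weld metal governs)

E90XX → F_EXX = 90 ksi.
t_e = 0.707 × 0.3125 = 0.2209 in; L = 20 in.
Weld metal: φR_n = 0.75 × 0.6 × 90 × 0.2209 × 20 = 179 kips.
Base metal (shear rupture): φR_n = 0.75 × 0.6 × 65 × 0.375 × 20 = 219.4 kips.
Governing: weld metal.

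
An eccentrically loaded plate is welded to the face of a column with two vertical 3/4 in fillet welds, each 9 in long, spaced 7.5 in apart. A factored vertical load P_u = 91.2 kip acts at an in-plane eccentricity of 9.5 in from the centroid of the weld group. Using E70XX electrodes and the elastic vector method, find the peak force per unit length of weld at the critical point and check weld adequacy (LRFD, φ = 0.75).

E70XX → F_EXX = 70 ksi.
Total weld length L_w = 18 in. Treat welds as unit-width lines.
Polar moment about centroid: J = 2[d³/12 + d(b/2)²] = 2[9³/12 + 9×3.75²] = 374.6 in³.
Direct shear f_v = P/L_w = 91.2 / 18 = 5.067 kip/in (vertical).
Torsion M = P·e = 91.2 × 9.5 = 866.4 kip·in.
Critical point at (x, y) = (3.75, 4.5) from centroid. f_tx = M·y/J = 10.41 kip/in; f_ty = M·x/J = 8.673 kip/in.
Resultant f_max = √[f_tx² + (f_v + f_ty)²] = √[10.41² + (5.067 + 8.673)²] = 17.24 kip/in.
Capacity per unit length: φr_n = 0.75 × 0.6 × 70 × (0.707 × 0.75) = 16.7 kip/in.
17.24 > 16.7 → NOT adequate.

f_max ≈ 17.2 kip/in; NOT adequate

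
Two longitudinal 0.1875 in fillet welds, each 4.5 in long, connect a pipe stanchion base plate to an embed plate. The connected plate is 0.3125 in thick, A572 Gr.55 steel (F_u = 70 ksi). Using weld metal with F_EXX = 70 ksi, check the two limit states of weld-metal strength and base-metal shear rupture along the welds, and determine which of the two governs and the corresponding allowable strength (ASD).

t_e = 0.707 × 0.1875 = 0.1326 in; L = 9 in.
Weld metal: R_n/Ω = (1/2.0) × 0.6 × 70 × 0.1326 × 9 = 25.05 kips.
Base metal (shear rupture): R_n/Ω = (1/2.0) × 0.6 × 70 × 0.3125 × 9 = 59.06 kips.
Governing: weld metal.

R_n/Ω ≈ 25.1 kips (weld metal governs)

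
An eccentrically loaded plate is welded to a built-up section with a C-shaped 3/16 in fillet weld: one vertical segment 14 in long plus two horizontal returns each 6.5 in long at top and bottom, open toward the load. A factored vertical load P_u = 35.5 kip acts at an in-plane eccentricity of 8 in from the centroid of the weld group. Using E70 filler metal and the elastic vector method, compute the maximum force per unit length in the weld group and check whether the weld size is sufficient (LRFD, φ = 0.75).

f_max ≈ 3.41 kip/in; adequate

E70XX → F_EXX = 70 ksi.
Total weld length L_w = 27 in. Treat welds as unit-width lines.
Centroid: x̄ = 2×6.5×3.25 / 27 = 1.565 in from the vertical weld.
Polar moment about centroid: J = I_x + I_y = [14³/12 + 2×6.5×7²] + [14×1.565² + 2(6.5³/12 + 6.5×1.685²)] = 982.6 in³.
Direct shear f_v = P/L_w = 35.5 / 27 = 1.315 kip/in (vertical).
Torsion M = P·e = 35.5 × 8 = 284 kip·in.
Critical point at (x, y) = (4.935, 7) from centroid. f_tx = M·y/J = 2.023 kip/in; f_ty = M·x/J = 1.426 kip/in.
Resultant f_max = √[f_tx² + (f_v + f_ty)²] = √[2.023² + (1.315 + 1.426)²] = 3.407 kip/in.
Capacity per unit length: φr_n = 0.75 × 0.6 × 70 × (0.707 × 0.1875) = 4.176 kip/in.
3.407 ≤ 4.176 → adequate.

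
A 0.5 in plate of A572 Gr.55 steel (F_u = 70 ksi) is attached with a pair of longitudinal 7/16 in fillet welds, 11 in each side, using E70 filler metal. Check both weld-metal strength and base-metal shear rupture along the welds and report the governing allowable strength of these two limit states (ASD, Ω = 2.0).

R_n/Ω ≈ 143 kips (weld metal governs)

E70XX → F_EXX = 70 ksi.
t_e = 0.707 × 0.4375 = 0.3093 in; L = 22 in.
Weld metal: R_n/Ω = (1/2.0) × 0.6 × 70 × 0.3093 × 22 = 142.9 kips.
Base metal (shear rupture): R_n/Ω = (1/2.0) × 0.6 × 70 × 0.5 × 22 = 231 kips.
Governing: weld metal.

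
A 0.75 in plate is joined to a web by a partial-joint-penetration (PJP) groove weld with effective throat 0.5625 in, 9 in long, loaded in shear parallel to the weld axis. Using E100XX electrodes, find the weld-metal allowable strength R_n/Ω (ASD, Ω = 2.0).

R_n/Ω ≈ 152 kips

E100XX → F_EXX = 100 ksi.
Effective throat (given) t_e = 0.5625 in.
A_we = 0.5625 × 9 = 5.062 in².
F_nw = 0.6 F_EXX = 60 ksi.
R_n/Ω = (60 × 5.062) / 2.0 = 151.9 kips.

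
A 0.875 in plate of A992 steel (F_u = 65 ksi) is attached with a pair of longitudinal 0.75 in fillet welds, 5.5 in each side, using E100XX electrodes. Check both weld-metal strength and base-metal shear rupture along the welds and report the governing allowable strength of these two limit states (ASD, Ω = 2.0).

E100XX → F_EXX = 100 ksi.
t_e = 0.707 × 0.75 = 0.5302 in; L = 11 in.
Weld metal: R_n/Ω = (1/2.0) × 0.6 × 100 × 0.5302 × 11 = 175 kips.
Base metal (shear rupture): R_n/Ω = (1/2.0) × 0.6 × 65 × 0.875 × 11 = 187.7 kips.
Governing: weld metal.

R_n/Ω ≈ 175 kips (weld metal governs)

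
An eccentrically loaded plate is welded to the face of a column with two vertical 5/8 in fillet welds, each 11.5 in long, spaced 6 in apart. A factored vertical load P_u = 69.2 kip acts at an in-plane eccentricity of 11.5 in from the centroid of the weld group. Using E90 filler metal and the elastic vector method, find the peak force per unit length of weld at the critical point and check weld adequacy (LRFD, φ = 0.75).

E90XX → F_EXX = 90 ksi.
Total weld length L_w = 23 in. Treat welds as unit-width lines.
Polar moment about centroid: J = 2[d³/12 + d(b/2)²] = 2[11.5³/12 + 11.5×3²] = 460.5 in³.
Direct shear f_v = P/L_w = 69.2 / 23 = 3.009 kip/in (vertical).
Torsion M = P·e = 69.2 × 11.5 = 795.8 kip·in.
Critical point at (x, y) = (3, 5.75) from centroid. f_tx = M·y/J = 9.937 kip/in; f_ty = M·x/J = 5.185 kip/in.
Resultant f_max = √[f_tx² + (f_v + f_ty)²] = √[9.937² + (3.009 + 5.185)²] = 12.88 kip/in.
Capacity per unit length: φr_n = 0.75 × 0.6 × 90 × (0.707 × 0.625) = 17.9 kip/in.
12.88 ≤ 17.9 → adequate.

f_max ≈ 12.9 kip/in; adequate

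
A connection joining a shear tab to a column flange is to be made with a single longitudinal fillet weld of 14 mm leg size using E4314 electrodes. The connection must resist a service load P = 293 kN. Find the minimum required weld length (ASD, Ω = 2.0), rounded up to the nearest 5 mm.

E43XX → F_EXX = 430 MPa.
Throat t_e = 0.707 × 14 = 9.898 mm.
r_n/Ω = (0.6 × 430 × 9.898) / 2.0 = 1277 N/mm = 1.277 kN/mm.
L_req = P / (r_n/Ω) = 293 / 1.277 = 229.5 mm total.
Round up → use L = 230 mm.

L = 230 mm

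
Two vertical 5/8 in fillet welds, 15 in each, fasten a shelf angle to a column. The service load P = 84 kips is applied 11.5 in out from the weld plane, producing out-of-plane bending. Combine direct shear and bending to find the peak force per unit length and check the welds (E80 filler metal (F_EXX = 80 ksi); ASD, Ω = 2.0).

L_w = 2 × 15 = 30 in; section modulus (unit throat) S = 2 × L²/6 = 75 in².
Direct shear f_v = P/L_w = 84/30 = 2.8 kip/in.
Moment M = P × e = 84 × 11.5 = 966 kip·in; bending f_b = M/S = 12.88 kip/in.
f_max = √(f_v² + f_b²) = √(2.8² + 12.88²) = 13.18 kip/in.
r_n/Ω = (1/2.0) × 0.6 × 80 × (0.707 × 0.625) = 10.6 kip/in → NOT adequate.

f_max ≈ 13.2 kip/in; NOT adequate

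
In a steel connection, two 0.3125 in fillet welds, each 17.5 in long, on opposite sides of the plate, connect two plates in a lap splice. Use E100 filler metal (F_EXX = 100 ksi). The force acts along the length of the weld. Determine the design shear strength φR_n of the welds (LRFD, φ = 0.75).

Effective throat t_e = 0.707 × 0.3125 = 0.2209 in.
Total length L = 35 in; A_we = 0.2209 × 35 = 7.733 in².
F_nw = 0.6 F_EXX = 0.6 × 100 = 60 ksi.
φR_n = 0.75 × 60 × 7.733 = 348 kips.

φR_n ≈ 348 kips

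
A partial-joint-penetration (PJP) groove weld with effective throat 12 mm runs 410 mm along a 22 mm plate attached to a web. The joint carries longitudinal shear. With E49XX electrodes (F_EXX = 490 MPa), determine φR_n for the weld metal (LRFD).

φR_n ≈ 1080 kN

Effective throat (given) t_e = 12 mm.
A_we = 12 × 410 = 4920 mm².
F_nw = 0.6 F_EXX = 294 MPa.
φR_n = 0.75 × 294 × 4920 × 10⁻³ = 1085 kN.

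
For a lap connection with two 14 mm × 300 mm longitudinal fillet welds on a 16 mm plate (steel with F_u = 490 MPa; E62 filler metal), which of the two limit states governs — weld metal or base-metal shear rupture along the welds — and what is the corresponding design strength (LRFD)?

E62XX → F_EXX = 620 MPa.
t_e = 0.707 × 14 = 9.898 mm; L = 600 mm.
Weld metal: φR_n = 0.75 × 0.6 × 620 × 9.898 × 600 × 10⁻³ = 1657 kN.
Base metal (shear rupture): φR_n = 0.75 × 0.6 × 490 × 16 × 600 × 10⁻³ = 2117 kN.
Governing: weld metal.

φR_n ≈ 1660 kN (weld metal governs)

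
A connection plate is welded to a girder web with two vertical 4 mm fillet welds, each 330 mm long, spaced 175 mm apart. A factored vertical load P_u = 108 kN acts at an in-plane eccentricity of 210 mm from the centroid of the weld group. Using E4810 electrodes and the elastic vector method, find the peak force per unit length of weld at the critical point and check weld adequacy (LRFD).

f_max ≈ 482 N/mm; adequate

E48XX → F_EXX = 480 MPa.
Total weld length L_w = 660 mm. Treat welds as unit-width lines.
Polar moment about centroid: J = 2[d³/12 + d(b/2)²] = 2[330³/12 + 330×87.5²] = 11040000 mm³.
Direct shear f_v = P/L_w = 108×10³ / 660 = 163.6 N/mm (vertical).
Torsion M = P·e = 108×10³ × 210 = 22680000 N·mm.
Critical point at (x, y) = (87.5, 165) from centroid. f_tx = M·y/J = 338.9 N/mm; f_ty = M·x/J = 179.7 N/mm.
Resultant f_max = √[f_tx² + (f_v + f_ty)²] = √[338.9² + (163.6 + 179.7)²] = 482.4 N/mm.
Capacity per unit length: φr_n = 0.75 × 0.6 × 480 × (0.707 × 4) = 610.8 N/mm.
482.4 ≤ 610.8 → adequate.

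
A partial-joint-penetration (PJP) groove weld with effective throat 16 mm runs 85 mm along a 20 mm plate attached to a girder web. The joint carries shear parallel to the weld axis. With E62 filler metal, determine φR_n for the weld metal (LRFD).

φR_n ≈ 379 kN

E62XX → F_EXX = 620 MPa.
Effective throat (given) t_e = 16 mm.
A_we = 16 × 85 = 1360 mm².
F_nw = 0.6 F_EXX = 372 MPa.
φR_n = 0.75 × 372 × 1360 × 10⁻³ = 379.4 kN.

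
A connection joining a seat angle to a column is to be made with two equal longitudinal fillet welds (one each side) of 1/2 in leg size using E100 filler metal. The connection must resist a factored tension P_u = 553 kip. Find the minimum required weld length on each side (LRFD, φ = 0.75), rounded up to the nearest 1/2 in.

L = 17.5 in on each side

E100XX → F_EXX = 100 ksi.
Throat t_e = 0.707 × 0.5 = 0.3535 in.
φr_n = 0.75 × 0.6 × 100 × 0.3535 = 15.91 kip/in.
L_req = P_u / φr_n = 553 / 15.91 = 34.76 in total.
Per side: 34.76 / 2 = 17.38 in.
Round up → use L = 17.5 in on each side.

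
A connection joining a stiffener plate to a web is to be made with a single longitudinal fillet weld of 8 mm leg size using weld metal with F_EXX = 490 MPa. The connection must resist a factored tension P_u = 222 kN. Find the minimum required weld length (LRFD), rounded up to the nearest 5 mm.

L = 180 mm

Throat t_e = 0.707 × 8 = 5.656 mm.
φr_n = 0.75 × 0.6 × 490 × 5.656 × 10⁻³ = 1.247 kN/mm.
L_req = P_u / φr_n = 222 / 1.247 = 178 mm total.
Round up → use L = 180 mm.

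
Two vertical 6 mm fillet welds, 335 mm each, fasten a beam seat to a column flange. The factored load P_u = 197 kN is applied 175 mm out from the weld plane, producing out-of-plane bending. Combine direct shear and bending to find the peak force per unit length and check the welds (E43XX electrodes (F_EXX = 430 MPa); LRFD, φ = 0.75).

f_max ≈ 967 N/mm; NOT adequate

L_w = 2 × 335 = 670 mm; section modulus (unit throat) S = 2 × L²/6 = 37410 mm².
Direct shear f_v = P/L_w = 197×10³/670 = 294 N/mm.
Moment M = P × e = 197×10³ × 175 = 34475000 N·mm; bending f_b = M/S = 921.6 N/mm.
f_max = √(f_v² + f_b²) = √(294² + 921.6²) = 967.4 N/mm.
φr_n = 0.75 × 0.6 × 430 × (0.707 × 6) = 820.8 N/mm → NOT adequate.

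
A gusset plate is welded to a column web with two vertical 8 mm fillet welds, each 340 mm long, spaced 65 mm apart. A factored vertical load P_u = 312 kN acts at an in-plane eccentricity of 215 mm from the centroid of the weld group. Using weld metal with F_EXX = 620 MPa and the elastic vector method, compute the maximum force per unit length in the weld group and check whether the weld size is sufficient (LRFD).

Total weld length L_w = 680 mm. Treat welds as unit-width lines.
Polar moment about centroid: J = 2[d³/12 + d(b/2)²] = 2[340³/12 + 340×32.5²] = 7269000 mm³.
Direct shear f_v = P/L_w = 312×10³ / 680 = 458.8 N/mm (vertical).
Torsion M = P·e = 312×10³ × 215 = 67080000 N·mm.
Critical point at (x, y) = (32.5, 170) from centroid. f_tx = M·y/J = 1569 N/mm; f_ty = M·x/J = 299.9 N/mm.
Resultant f_max = √[f_tx² + (f_v + f_ty)²] = √[1569² + (458.8 + 299.9)²] = 1743 N/mm.
Capacity per unit length: φr_n = 0.75 × 0.6 × 620 × (0.707 × 8) = 1578 N/mm.
1743 > 1578 → NOT adequate.

f_max ≈ 1740 N/mm; NOT adequate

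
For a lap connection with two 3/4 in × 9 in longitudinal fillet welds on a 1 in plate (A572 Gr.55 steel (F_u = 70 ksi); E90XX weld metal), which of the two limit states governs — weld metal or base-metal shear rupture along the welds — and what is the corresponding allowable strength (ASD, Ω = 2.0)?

E90XX → F_EXX = 90 ksi.
t_e = 0.707 × 0.75 = 0.5302 in; L = 18 in.
Weld metal: R_n/Ω = (1/2.0) × 0.6 × 90 × 0.5302 × 18 = 257.7 kips.
Base metal (shear rupture): R_n/Ω = (1/2.0) × 0.6 × 70 × 1 × 18 = 378 kips.
Governing: weld metal.

R_n/Ω ≈ 258 kips (weld metal governs)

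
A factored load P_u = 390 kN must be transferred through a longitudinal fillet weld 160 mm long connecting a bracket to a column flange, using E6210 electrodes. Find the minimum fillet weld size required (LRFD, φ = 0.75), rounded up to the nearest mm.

E62XX → F_EXX = 620 MPa.
Total weld length L = 160 mm.
Required throat t_e = P_u / (φ × 0.6 F_EXX × L) = 390 / (0.75 × 0.6 × 620 × 160 × 10⁻³) = 8.737 mm.
Required leg w = t_e / 0.707 = 12.36 mm → use 13 mm.

w = 13 mm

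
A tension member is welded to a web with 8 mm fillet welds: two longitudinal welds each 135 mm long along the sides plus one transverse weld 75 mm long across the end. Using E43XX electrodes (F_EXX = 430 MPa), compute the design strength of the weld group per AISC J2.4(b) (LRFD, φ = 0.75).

t_e = 0.707 × 8 = 5.656 mm.
R_nwl = 0.6 × 430 × 5.656 × 270 × 10⁻³ = 394 kN (longitudinal, 2 welds).
R_nwt = 0.6 × 430 × 5.656 × 75 × 10⁻³ = 109.4 kN (transverse, base value).
(i) R_nwl + R_nwt = 503.4 kN; (ii) 0.85 R_nwl + 1.5 R_nwt = 499.1 kN.
R_n = max = 503.4 kN [governs: (i)]; φR_n = 377.6 kN.

φR_n ≈ 378 kN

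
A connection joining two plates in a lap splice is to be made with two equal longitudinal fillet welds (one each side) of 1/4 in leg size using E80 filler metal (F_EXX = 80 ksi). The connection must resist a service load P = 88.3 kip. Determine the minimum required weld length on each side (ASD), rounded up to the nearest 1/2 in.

Throat t_e = 0.707 × 0.25 = 0.1767 in.
r_n/Ω = (0.6 × 80 × 0.1767) / 2.0 = 4.242 kip/in.
L_req = P / (r_n/Ω) = 88.3 / 4.242 = 20.82 in total.
Per side: 20.82 / 2 = 10.41 in.
Round up → use L = 10.5 in on each side.

L = 10.5 in on each side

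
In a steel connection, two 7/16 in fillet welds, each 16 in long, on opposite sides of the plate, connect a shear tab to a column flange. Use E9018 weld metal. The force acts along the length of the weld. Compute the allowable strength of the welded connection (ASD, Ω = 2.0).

E90XX → F_EXX = 90 ksi.
Effective throat t_e = 0.707 × 0.4375 = 0.3093 in.
Total length L = 32 in; A_we = 0.3093 × 32 = 9.898 in².
F_nw = 0.6 F_EXX = 0.6 × 90 = 54 ksi.
R_n = 54 × 9.898 = 534.5 kip; R_n/Ω = 534.5/2.0 = 267.2 kip.

R_n/Ω ≈ 267 kip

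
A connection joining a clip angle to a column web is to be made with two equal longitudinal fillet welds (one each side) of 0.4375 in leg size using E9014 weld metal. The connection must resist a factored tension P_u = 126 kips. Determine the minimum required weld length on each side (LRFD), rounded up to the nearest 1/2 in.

E90XX → F_EXX = 90 ksi.
Throat t_e = 0.707 × 0.4375 = 0.3093 in.
φr_n = 0.75 × 0.6 × 90 × 0.3093 = 12.53 kips/in.
L_req = P_u / φr_n = 126 / 12.53 = 10.06 in total.
Per side: 10.06 / 2 = 5.029 in.
Round up → use L = 5.5 in on each side.

L = 5.5 in on each side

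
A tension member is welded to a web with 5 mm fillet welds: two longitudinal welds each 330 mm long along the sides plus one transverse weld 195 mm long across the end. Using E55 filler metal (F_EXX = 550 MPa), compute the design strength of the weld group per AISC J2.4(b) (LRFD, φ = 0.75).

φR_n ≈ 748 kN

t_e = 0.707 × 5 = 3.535 mm.
R_nwl = 0.6 × 550 × 3.535 × 660 × 10⁻³ = 769.9 kN (longitudinal, 2 welds).
R_nwt = 0.6 × 550 × 3.535 × 195 × 10⁻³ = 227.5 kN (transverse, base value).
(i) R_nwl + R_nwt = 997.4 kN; (ii) 0.85 R_nwl + 1.5 R_nwt = 995.7 kN.
R_n = max = 997.4 kN [governs: (i)]; φR_n = 748.1 kN.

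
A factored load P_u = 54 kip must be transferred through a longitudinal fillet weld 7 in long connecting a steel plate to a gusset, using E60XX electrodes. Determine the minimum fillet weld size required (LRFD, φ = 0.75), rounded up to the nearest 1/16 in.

w = 7/16 in

E60XX → F_EXX = 60 ksi.
Total weld length L = 7 in.
Required throat t_e = P_u / (φ × 0.6 F_EXX × L) = 54 / (0.75 × 0.6 × 60 × 7) = 0.2857 in.
Required leg w = t_e / 0.707 = 0.4041 in → use 7/16 in.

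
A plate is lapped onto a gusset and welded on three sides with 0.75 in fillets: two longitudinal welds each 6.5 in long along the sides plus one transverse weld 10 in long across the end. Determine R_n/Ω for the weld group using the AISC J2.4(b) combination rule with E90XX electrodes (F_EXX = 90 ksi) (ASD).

R_n/Ω ≈ 373 kips

t_e = 0.707 × 0.75 = 0.5302 in.
R_nwl = 0.6 × 90 × 0.5302 × 13 = 372.2 kips (longitudinal, 2 welds).
R_nwt = 0.6 × 90 × 0.5302 × 10 = 286.3 kips (transverse, base value).
(i) R_nwl + R_nwt = 658.6 kips; (ii) 0.85 R_nwl + 1.5 R_nwt = 745.9 kips.
R_n = max = 745.9 kips [governs: (ii)]; R_n/Ω = 373 kips.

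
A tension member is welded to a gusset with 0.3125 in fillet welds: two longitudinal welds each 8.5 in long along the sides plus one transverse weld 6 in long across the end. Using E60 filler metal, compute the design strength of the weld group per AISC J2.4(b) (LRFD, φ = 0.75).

φR_n ≈ 140 kip

E60XX → F_EXX = 60 ksi.
t_e = 0.707 × 0.3125 = 0.2209 in.
R_nwl = 0.6 × 60 × 0.2209 × 17 = 135.2 kip (longitudinal, 2 welds).
R_nwt = 0.6 × 60 × 0.2209 × 6 = 47.72 kip (transverse, base value).
(i) R_nwl + R_nwt = 182.9 kip; (ii) 0.85 R_nwl + 1.5 R_nwt = 186.5 kip.
R_n = max = 186.5 kip [governs: (ii)]; φR_n = 139.9 kip.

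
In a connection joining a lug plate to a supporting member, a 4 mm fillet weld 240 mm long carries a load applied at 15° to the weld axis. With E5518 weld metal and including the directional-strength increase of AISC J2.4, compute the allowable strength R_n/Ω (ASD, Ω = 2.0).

R_n/Ω ≈ 119 kN

E55XX → F_EXX = 550 MPa.
t_e = 0.707 × 4 = 2.828 mm; A_we = 2.828 × 240 = 678.7 mm².
Directional factor: 1.0 + 0.5 sin^1.5(15°) = 1.066.
F_nw = 0.6 × 550 × 1.066 = 351.7 MPa.
R_n/Ω = (351.7 × 678.7) / 2.0 × 10⁻³ = 119.4 kN.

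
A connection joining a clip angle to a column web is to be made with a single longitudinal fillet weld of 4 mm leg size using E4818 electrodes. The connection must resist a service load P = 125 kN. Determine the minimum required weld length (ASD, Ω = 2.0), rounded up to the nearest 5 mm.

E48XX → F_EXX = 480 MPa.
Throat t_e = 0.707 × 4 = 2.828 mm.
r_n/Ω = (0.6 × 480 × 2.828) / 2.0 = 407.2 N/mm = 0.4072 kN/mm.
L_req = P / (r_n/Ω) = 125 / 0.4072 = 307 mm total.
Round up → use L = 310 mm.

L = 310 mm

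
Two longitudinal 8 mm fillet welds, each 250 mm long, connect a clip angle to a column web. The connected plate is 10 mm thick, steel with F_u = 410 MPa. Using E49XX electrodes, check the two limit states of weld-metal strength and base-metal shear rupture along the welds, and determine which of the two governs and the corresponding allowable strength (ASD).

R_n/Ω ≈ 416 kN (weld metal governs)

E49XX → F_EXX = 490 MPa.
t_e = 0.707 × 8 = 5.656 mm; L = 500 mm.
Weld metal: R_n/Ω = (1/2.0) × 0.6 × 490 × 5.656 × 500 × 10⁻³ = 415.7 kN.
Base metal (shear rupture): R_n/Ω = (1/2.0) × 0.6 × 410 × 10 × 500 × 10⁻³ = 615 kN.
Governing: weld metal.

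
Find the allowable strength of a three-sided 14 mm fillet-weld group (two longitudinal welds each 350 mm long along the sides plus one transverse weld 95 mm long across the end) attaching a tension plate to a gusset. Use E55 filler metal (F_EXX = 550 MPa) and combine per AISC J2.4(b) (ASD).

t_e = 0.707 × 14 = 9.898 mm.
R_nwl = 0.6 × 550 × 9.898 × 700 × 10⁻³ = 2286 kN (longitudinal, 2 welds).
R_nwt = 0.6 × 550 × 9.898 × 95 × 10⁻³ = 310.3 kN (transverse, base value).
(i) R_nwl + R_nwt = 2597 kN; (ii) 0.85 R_nwl + 1.5 R_nwt = 2409 kN.
R_n = max = 2597 kN [governs: (i)]; R_n/Ω = 1298 kN.

R_n/Ω ≈ 1300 kN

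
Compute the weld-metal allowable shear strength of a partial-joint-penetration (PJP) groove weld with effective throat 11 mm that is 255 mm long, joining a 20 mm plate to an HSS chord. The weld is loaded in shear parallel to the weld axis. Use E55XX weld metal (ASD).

R_n/Ω ≈ 463 kN

E55XX → F_EXX = 550 MPa.
Effective throat (given) t_e = 11 mm.
A_we = 11 × 255 = 2805 mm².
F_nw = 0.6 F_EXX = 330 MPa.
R_n/Ω = (330 × 2805) / 2.0 × 10⁻³ = 462.8 kN.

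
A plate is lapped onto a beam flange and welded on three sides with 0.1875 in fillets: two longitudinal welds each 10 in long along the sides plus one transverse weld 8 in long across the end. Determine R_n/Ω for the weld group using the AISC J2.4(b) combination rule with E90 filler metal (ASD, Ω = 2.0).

R_n/Ω ≈ 104 kips

E90XX → F_EXX = 90 ksi.
t_e = 0.707 × 0.1875 = 0.1326 in.
R_nwl = 0.6 × 90 × 0.1326 × 20 = 143.2 kips (longitudinal, 2 welds).
R_nwt = 0.6 × 90 × 0.1326 × 8 = 57.27 kips (transverse, base value).
(i) R_nwl + R_nwt = 200.4 kips; (ii) 0.85 R_nwl + 1.5 R_nwt = 207.6 kips.
R_n = max = 207.6 kips [governs: (ii)]; R_n/Ω = 103.8 kips.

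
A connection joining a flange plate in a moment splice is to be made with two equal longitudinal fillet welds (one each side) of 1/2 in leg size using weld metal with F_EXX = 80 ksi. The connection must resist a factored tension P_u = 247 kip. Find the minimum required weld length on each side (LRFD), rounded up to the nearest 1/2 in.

Throat t_e = 0.707 × 0.5 = 0.3535 in.
φr_n = 0.75 × 0.6 × 80 × 0.3535 = 12.73 kip/in.
L_req = P_u / φr_n = 247 / 12.73 = 19.41 in total.
Per side: 19.41 / 2 = 9.705 in.
Round up → use L = 10 in on each side.

L = 10 in on each side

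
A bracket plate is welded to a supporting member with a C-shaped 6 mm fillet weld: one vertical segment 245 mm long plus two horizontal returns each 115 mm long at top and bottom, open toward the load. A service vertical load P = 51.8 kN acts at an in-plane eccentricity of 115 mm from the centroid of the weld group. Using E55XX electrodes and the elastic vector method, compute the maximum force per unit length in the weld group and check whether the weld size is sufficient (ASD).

f_max ≈ 248 N/mm; adequate

E55XX → F_EXX = 550 MPa.
Total weld length L_w = 475 mm. Treat welds as unit-width lines.
Centroid: x̄ = 2×115×57.5 / 475 = 27.84 mm from the vertical weld.
Polar moment about centroid: J = I_x + I_y = [245³/12 + 2×115×122.5²] + [245×27.84² + 2(115³/12 + 115×29.66²)] = 5323000 mm³.
Direct shear f_v = P/L_w = 51.8×10³ / 475 = 109.1 N/mm (vertical).
Torsion M = P·e = 51.8×10³ × 115 = 5957000 N·mm.
Critical point at (x, y) = (87.16, 122.5) from centroid. f_tx = M·y/J = 137.1 N/mm; f_ty = M·x/J = 97.55 N/mm.
Resultant f_max = √[f_tx² + (f_v + f_ty)²] = √[137.1² + (109.1 + 97.55)²] = 247.9 N/mm.
Capacity per unit length: r_n/Ω = (1/2.0) × 0.6 × 550 × (0.707 × 6) = 699.9 N/mm.
247.9 ≤ 699.9 → adequate.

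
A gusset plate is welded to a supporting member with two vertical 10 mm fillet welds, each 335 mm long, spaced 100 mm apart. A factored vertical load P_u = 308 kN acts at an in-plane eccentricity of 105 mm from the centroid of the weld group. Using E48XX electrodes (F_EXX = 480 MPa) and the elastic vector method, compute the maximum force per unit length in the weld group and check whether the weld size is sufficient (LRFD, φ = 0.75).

f_max ≈ 951 N/mm; adequate

Total weld length L_w = 670 mm. Treat welds as unit-width lines.
Polar moment about centroid: J = 2[d³/12 + d(b/2)²] = 2[335³/12 + 335×50²] = 7941000 mm³.
Direct shear f_v = P/L_w = 308×10³ / 670 = 459.7 N/mm (vertical).
Torsion M = P·e = 308×10³ × 105 = 32340000 N·mm.
Critical point at (x, y) = (50, 167.5) from centroid. f_tx = M·y/J = 682.2 N/mm; f_ty = M·x/J = 203.6 N/mm.
Resultant f_max = √[f_tx² + (f_v + f_ty)²] = √[682.2² + (459.7 + 203.6)²] = 951.5 N/mm.
Capacity per unit length: φr_n = 0.75 × 0.6 × 480 × (0.707 × 10) = 1527 N/mm.
951.5 ≤ 1527 → adequate.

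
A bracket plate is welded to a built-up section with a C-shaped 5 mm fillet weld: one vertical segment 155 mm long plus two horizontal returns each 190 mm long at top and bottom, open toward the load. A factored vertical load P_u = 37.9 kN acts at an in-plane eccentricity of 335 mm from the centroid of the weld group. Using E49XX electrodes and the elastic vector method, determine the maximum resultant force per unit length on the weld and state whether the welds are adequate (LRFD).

E49XX → F_EXX = 490 MPa.
Total weld length L_w = 535 mm. Treat welds as unit-width lines.
Centroid: x̄ = 2×190×95 / 535 = 67.48 mm from the vertical weld.
Polar moment about centroid: J = I_x + I_y = [155³/12 + 2×190×77.5²] + [155×67.48² + 2(190³/12 + 190×27.52²)] = 4729000 mm³.
Direct shear f_v = P/L_w = 37.9×10³ / 535 = 70.84 N/mm (vertical).
Torsion M = P·e = 37.9×10³ × 335 = 12696000 N·mm.
Critical point at (x, y) = (122.5, 77.5) from centroid. f_tx = M·y/J = 208.1 N/mm; f_ty = M·x/J = 328.9 N/mm.
Resultant f_max = √[f_tx² + (f_v + f_ty)²] = √[208.1² + (70.84 + 328.9)²] = 450.7 N/mm.
Capacity per unit length: φr_n = 0.75 × 0.6 × 490 × (0.707 × 5) = 779.5 N/mm.
450.7 ≤ 779.5 → adequate.

f_max ≈ 451 N/mm; adequate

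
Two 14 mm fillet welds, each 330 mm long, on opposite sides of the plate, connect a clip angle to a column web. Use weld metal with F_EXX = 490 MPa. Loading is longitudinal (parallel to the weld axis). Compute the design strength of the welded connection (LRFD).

φR_n ≈ 1440 kN

Effective throat t_e = 0.707 × 14 = 9.898 mm.
Total length L = 660 mm; A_we = 9.898 × 660 = 6533 mm².
F_nw = 0.6 F_EXX = 0.6 × 490 = 294 MPa.
φR_n = 0.75 × 294 × 6533 × 10⁻³ = 1440 kN.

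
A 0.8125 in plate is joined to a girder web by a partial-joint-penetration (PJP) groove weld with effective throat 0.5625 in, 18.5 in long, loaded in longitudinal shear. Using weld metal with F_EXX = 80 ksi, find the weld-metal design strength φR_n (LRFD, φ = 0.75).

φR_n ≈ 375 kips

Effective throat (given) t_e = 0.5625 in.
A_we = 0.5625 × 18.5 = 10.41 in².
F_nw = 0.6 F_EXX = 48 ksi.
φR_n = 0.75 × 48 × 10.41 = 374.6 kips.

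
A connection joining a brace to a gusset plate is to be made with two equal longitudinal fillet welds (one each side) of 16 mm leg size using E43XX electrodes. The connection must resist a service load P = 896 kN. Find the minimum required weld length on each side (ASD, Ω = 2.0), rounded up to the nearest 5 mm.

L = 310 mm on each side

E43XX → F_EXX = 430 MPa.
Throat t_e = 0.707 × 16 = 11.31 mm.
r_n/Ω = (0.6 × 430 × 11.31) / 2.0 = 1459 N/mm = 1.459 kN/mm.
L_req = P / (r_n/Ω) = 896 / 1.459 = 614 mm total.
Per side: 614 / 2 = 307 mm.
Round up → use L = 310 mm on each side.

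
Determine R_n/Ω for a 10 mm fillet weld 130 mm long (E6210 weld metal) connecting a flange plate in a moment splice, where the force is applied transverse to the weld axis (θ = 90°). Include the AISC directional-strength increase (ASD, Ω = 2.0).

R_n/Ω ≈ 256 kN

E62XX → F_EXX = 620 MPa.
t_e = 0.707 × 10 = 7.07 mm; A_we = 7.07 × 130 = 919.1 mm².
Directional factor: 1.0 + 0.5 sin^1.5(90°) = 1.5.
F_nw = 0.6 × 620 × 1.5 = 558 MPa.
R_n/Ω = (558 × 919.1) / 2.0 × 10⁻³ = 256.4 kN.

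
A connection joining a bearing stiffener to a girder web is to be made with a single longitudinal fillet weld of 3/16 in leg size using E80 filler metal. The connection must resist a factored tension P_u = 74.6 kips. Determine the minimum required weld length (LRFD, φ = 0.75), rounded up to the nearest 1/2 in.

L = 16 in

E80XX → F_EXX = 80 ksi.
Throat t_e = 0.707 × 0.1875 = 0.1326 in.
φr_n = 0.75 × 0.6 × 80 × 0.1326 = 4.772 kips/in.
L_req = P_u / φr_n = 74.6 / 4.772 = 15.63 in total.
Round up → use L = 16 in.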